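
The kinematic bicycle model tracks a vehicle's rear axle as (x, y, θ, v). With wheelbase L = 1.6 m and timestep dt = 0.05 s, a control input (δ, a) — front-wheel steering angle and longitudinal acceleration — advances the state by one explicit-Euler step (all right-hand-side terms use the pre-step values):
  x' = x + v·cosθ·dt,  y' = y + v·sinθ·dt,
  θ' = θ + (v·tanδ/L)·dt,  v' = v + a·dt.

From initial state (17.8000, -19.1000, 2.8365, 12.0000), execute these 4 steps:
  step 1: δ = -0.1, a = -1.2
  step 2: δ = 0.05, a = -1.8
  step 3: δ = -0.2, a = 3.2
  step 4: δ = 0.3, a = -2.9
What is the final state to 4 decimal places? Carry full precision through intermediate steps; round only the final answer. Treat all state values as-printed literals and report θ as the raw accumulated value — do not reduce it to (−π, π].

after step 1 (δ=-0.1, a=-1.2): (17.227709, -18.919771, 2.798874, 11.940000)
after step 2 (δ=0.05, a=-1.8): (16.665427, -18.719150, 2.817546, 11.850000)
after step 3 (δ=-0.2, a=3.2): (16.103764, -18.530495, 2.742480, 12.010000)
after step 4 (δ=0.3, a=-2.9): (15.550460, -18.297141, 2.858578, 11.865000)

(15.5505, -18.2971, 2.8586, 11.8650)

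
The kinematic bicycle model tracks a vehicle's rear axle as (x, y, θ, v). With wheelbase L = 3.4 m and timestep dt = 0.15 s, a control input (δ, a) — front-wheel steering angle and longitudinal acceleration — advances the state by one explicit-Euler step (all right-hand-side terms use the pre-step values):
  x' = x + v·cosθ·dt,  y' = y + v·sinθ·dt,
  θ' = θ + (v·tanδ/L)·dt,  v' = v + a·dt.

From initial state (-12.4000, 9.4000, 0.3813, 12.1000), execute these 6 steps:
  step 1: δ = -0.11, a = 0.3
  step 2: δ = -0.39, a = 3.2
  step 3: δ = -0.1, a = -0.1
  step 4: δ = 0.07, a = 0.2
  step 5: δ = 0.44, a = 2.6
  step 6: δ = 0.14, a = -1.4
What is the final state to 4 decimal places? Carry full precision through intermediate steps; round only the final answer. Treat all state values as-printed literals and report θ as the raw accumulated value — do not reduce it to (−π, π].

after step 1 (δ=-0.11, a=0.3): (-10.715350, 10.075411, 0.322341, 12.145000)
after step 2 (δ=-0.39, a=3.2): (-8.987427, 10.652520, 0.102095, 12.625000)
after step 3 (δ=-0.1, a=-0.1): (-7.103538, 10.845526, 0.046210, 12.610000)
after step 4 (δ=0.07, a=0.2): (-5.214057, 10.932901, 0.085216, 12.640000)
after step 5 (δ=0.44, a=2.6): (-3.324937, 11.094275, 0.347745, 13.030000)
after step 6 (δ=0.14, a=-1.4): (-1.487427, 11.760327, 0.428755, 12.820000)

(-1.4874, 11.7603, 0.4288, 12.8200)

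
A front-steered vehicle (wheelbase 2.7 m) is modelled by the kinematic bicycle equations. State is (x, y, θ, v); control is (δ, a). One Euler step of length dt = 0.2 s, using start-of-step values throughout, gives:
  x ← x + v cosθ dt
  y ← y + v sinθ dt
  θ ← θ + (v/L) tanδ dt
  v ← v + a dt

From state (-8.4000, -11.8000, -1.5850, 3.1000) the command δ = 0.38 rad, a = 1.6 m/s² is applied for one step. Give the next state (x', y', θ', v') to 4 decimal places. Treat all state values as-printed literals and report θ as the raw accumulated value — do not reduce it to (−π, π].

(-8.4088, -12.4199, -1.4933, 3.4200)

x' = -8.4000 + 3.1000·cos(-1.5850)·0.2 = -8.4088
y' = -11.8000 + 3.1000·sin(-1.5850)·0.2 = -12.4199
θ' = -1.5850 + (3.1000/2.7)·tan(0.38)·0.2 = -1.4933
v' = 3.1000 + 1.6000·0.2 = 3.4200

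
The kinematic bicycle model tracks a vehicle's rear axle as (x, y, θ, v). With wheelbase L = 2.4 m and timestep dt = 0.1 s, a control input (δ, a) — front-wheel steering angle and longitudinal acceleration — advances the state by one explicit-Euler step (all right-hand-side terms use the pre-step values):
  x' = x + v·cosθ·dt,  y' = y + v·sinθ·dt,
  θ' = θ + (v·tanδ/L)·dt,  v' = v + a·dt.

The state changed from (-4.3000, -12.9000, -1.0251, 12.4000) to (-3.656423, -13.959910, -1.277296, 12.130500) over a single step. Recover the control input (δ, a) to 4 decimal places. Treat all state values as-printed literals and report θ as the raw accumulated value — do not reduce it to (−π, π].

δ = -0.4541, a = -2.6950

a = (v'−v)/dt = (-0.269500)/0.1 = -2.6950
Δθ = θ'−θ = -0.252196;  (v·dt/L) = 12.4000·0.1/2.4 = 0.516667
tan δ = Δθ·L/(v·dt) = -0.488121  →  δ = -0.4541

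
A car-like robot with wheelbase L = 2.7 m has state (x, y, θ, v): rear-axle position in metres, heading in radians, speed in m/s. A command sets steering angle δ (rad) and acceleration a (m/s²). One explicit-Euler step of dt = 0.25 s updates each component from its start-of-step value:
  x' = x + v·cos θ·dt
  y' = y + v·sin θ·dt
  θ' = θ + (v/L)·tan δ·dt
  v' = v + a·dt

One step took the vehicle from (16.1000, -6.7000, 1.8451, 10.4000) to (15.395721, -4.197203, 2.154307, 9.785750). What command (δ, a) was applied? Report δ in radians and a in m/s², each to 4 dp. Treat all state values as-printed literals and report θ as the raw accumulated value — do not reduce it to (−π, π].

a = (v'−v)/dt = (-0.614250)/0.25 = -2.4570
Δθ = θ'−θ = 0.309207;  (v·dt/L) = 10.4000·0.25/2.7 = 0.962963
tan δ = Δθ·L/(v·dt) = 0.321100  →  δ = 0.3107

δ = 0.3107, a = -2.4570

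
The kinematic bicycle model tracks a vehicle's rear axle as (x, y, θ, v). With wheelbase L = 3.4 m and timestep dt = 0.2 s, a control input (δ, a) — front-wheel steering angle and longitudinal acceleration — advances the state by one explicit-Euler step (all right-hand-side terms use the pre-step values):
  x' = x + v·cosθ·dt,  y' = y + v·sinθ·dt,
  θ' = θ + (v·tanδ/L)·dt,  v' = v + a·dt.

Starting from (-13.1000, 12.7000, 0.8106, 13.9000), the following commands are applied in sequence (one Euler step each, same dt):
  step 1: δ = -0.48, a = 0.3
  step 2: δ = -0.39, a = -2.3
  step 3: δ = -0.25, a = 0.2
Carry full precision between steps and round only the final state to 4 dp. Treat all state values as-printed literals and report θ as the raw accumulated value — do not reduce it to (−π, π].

after step 1 (δ=-0.48, a=0.3): (-11.184403, 14.714668, 0.384924, 13.960000)
after step 2 (δ=-0.39, a=-2.3): (-8.596702, 15.763033, 0.047375, 13.500000)
after step 3 (δ=-0.25, a=0.2): (-5.899731, 15.890899, -0.155396, 13.540000)

(-5.8997, 15.8909, -0.1554, 13.5400)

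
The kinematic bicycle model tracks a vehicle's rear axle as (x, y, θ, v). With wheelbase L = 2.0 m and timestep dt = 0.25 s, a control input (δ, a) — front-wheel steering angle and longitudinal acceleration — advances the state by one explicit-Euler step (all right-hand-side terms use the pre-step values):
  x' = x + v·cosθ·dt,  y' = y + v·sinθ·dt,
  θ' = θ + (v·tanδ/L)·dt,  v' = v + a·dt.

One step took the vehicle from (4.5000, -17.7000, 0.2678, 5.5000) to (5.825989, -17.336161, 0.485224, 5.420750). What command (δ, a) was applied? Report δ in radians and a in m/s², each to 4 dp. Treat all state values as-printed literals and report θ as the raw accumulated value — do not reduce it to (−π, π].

δ = 0.3063, a = -0.3170

a = (v'−v)/dt = (-0.079250)/0.25 = -0.3170
Δθ = θ'−θ = 0.217424;  (v·dt/L) = 5.5000·0.25/2.0 = 0.687500
tan δ = Δθ·L/(v·dt) = 0.316253  →  δ = 0.3063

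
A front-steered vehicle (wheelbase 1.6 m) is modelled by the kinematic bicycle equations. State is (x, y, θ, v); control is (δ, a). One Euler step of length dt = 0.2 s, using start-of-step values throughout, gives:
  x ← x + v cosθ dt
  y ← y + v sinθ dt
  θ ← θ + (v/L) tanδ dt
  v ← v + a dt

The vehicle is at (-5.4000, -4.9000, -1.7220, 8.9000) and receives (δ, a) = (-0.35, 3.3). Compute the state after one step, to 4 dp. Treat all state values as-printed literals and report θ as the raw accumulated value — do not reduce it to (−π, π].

(-5.6681, -6.6597, -2.1281, 9.5600)

x' = -5.4000 + 8.9000·cos(-1.7220)·0.2 = -5.6681
y' = -4.9000 + 8.9000·sin(-1.7220)·0.2 = -6.6597
θ' = -1.7220 + (8.9000/1.6)·tan(-0.35)·0.2 = -2.1281
v' = 8.9000 + 3.3000·0.2 = 9.5600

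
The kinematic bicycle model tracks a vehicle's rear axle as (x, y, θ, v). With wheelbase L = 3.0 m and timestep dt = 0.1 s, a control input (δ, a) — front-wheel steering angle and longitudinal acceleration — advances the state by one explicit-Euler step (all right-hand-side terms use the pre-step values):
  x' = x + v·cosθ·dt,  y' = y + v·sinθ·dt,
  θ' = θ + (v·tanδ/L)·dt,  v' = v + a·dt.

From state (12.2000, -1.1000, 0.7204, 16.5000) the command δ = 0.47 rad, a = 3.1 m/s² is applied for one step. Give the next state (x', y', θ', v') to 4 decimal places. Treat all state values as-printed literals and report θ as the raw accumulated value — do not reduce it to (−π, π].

(13.4400, -0.0115, 0.9998, 16.8100)

x' = 12.2000 + 16.5000·cos(0.7204)·0.1 = 13.4400
y' = -1.1000 + 16.5000·sin(0.7204)·0.1 = -0.0115
θ' = 0.7204 + (16.5000/3.0)·tan(0.47)·0.1 = 0.9998
v' = 16.5000 + 3.1000·0.1 = 16.8100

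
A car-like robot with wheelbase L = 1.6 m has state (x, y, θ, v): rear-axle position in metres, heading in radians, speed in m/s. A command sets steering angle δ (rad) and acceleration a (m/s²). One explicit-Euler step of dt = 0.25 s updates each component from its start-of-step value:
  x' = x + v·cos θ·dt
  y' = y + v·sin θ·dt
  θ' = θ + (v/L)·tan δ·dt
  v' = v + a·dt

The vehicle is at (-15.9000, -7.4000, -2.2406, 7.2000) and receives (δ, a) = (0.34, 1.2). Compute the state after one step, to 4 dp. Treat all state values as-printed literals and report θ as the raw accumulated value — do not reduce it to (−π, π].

x' = -15.9000 + 7.2000·cos(-2.2406)·0.25 = -17.0175
y' = -7.4000 + 7.2000·sin(-2.2406)·0.25 = -8.8111
θ' = -2.2406 + (7.2000/1.6)·tan(0.34)·0.25 = -1.8426
v' = 7.2000 + 1.2000·0.25 = 7.5000

(-17.0175, -8.8111, -1.8426, 7.5000)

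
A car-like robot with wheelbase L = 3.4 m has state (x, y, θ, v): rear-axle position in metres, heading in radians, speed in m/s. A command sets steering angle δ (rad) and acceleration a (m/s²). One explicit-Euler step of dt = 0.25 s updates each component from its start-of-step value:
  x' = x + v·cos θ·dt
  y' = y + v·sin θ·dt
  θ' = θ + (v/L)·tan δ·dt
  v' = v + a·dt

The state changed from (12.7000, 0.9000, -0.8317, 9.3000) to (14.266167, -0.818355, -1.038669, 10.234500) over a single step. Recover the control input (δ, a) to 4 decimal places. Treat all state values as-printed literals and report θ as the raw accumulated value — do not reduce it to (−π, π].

a = (v'−v)/dt = (0.934500)/0.25 = 3.7380
Δθ = θ'−θ = -0.206969;  (v·dt/L) = 9.3000·0.25/3.4 = 0.683824
tan δ = Δθ·L/(v·dt) = -0.302664  →  δ = -0.2939

δ = -0.2939, a = 3.7380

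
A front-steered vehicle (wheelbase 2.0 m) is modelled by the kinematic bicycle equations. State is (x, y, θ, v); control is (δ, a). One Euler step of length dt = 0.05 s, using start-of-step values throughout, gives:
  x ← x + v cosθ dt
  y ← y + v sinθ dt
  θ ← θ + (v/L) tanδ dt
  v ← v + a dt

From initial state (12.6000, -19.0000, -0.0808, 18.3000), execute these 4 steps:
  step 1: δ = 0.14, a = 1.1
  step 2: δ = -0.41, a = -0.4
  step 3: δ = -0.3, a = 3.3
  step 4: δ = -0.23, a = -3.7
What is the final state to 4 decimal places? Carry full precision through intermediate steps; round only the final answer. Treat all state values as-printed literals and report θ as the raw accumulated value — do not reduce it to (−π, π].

after step 1 (δ=0.14, a=1.1): (13.512015, -19.073852, -0.016328, 18.355000)
after step 2 (δ=-0.41, a=-0.4): (14.429642, -19.088836, -0.215770, 18.335000)
after step 3 (δ=-0.3, a=3.3): (15.325135, -19.285112, -0.357562, 18.500000)
after step 4 (δ=-0.23, a=-3.7): (16.191631, -19.608853, -0.465853, 18.315000)

(16.1916, -19.6089, -0.4659, 18.3150)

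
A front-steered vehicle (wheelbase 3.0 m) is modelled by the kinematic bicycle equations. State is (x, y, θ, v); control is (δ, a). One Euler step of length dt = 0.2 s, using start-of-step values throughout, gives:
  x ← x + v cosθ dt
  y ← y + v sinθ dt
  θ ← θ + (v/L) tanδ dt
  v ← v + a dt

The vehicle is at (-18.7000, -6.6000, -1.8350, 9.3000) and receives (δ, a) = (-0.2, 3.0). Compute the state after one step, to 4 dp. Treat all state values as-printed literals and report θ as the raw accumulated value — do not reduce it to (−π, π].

(-19.1857, -8.3955, -1.9607, 9.9000)

x' = -18.7000 + 9.3000·cos(-1.8350)·0.2 = -19.1857
y' = -6.6000 + 9.3000·sin(-1.8350)·0.2 = -8.3955
θ' = -1.8350 + (9.3000/3.0)·tan(-0.2)·0.2 = -1.9607
v' = 9.3000 + 3.0000·0.2 = 9.9000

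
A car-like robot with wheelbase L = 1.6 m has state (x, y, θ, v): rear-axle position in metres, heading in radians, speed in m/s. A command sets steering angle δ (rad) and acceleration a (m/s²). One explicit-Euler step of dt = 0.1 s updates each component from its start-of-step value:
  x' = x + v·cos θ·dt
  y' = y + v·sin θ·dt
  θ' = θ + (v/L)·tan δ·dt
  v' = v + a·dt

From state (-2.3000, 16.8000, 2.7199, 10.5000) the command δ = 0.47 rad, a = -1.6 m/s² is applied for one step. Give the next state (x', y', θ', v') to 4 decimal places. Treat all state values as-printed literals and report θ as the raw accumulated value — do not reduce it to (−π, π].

(-3.2580, 17.2298, 3.0533, 10.3400)

x' = -2.3000 + 10.5000·cos(2.7199)·0.1 = -3.2580
y' = 16.8000 + 10.5000·sin(2.7199)·0.1 = 17.2298
θ' = 2.7199 + (10.5000/1.6)·tan(0.47)·0.1 = 3.0533
v' = 10.5000 − 1.6000·0.1 = 10.3400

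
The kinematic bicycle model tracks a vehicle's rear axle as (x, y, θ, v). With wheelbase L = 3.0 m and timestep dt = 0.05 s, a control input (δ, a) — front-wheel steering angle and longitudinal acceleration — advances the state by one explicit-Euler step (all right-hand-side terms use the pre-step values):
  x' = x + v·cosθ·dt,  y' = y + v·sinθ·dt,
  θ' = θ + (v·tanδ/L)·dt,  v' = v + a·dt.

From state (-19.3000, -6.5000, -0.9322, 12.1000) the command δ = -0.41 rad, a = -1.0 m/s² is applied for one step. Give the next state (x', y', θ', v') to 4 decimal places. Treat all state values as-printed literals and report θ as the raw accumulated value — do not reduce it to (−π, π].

(-18.9394, -6.9858, -1.0199, 12.0500)

x' = -19.3000 + 12.1000·cos(-0.9322)·0.05 = -18.9394
y' = -6.5000 + 12.1000·sin(-0.9322)·0.05 = -6.9858
θ' = -0.9322 + (12.1000/3.0)·tan(-0.41)·0.05 = -1.0199
v' = 12.1000 − 1.0000·0.05 = 12.0500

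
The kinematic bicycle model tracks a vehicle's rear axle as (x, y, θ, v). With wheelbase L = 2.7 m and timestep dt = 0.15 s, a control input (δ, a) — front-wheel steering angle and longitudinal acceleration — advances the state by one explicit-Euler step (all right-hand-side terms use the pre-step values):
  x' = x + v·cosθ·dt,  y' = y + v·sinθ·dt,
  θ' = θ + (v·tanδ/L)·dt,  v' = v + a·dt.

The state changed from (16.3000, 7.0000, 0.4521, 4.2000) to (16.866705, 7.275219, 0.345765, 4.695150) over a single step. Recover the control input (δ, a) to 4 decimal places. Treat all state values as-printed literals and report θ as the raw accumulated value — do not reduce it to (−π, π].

δ = -0.4276, a = 3.3010

a = (v'−v)/dt = (0.495150)/0.15 = 3.3010
Δθ = θ'−θ = -0.106335;  (v·dt/L) = 4.2000·0.15/2.7 = 0.233333
tan δ = Δθ·L/(v·dt) = -0.455721  →  δ = -0.4276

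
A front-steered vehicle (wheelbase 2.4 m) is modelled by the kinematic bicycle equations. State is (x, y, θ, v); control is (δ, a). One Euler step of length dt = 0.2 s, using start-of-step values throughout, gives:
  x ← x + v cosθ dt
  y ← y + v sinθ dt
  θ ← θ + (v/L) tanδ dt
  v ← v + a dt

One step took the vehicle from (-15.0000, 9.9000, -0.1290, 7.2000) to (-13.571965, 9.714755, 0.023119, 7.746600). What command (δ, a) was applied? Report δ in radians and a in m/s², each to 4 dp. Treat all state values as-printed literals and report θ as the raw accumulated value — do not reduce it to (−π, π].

δ = 0.2483, a = 2.7330

a = (v'−v)/dt = (0.546600)/0.2 = 2.7330
Δθ = θ'−θ = 0.152119;  (v·dt/L) = 7.2000·0.2/2.4 = 0.600000
tan δ = Δθ·L/(v·dt) = 0.253532  →  δ = 0.2483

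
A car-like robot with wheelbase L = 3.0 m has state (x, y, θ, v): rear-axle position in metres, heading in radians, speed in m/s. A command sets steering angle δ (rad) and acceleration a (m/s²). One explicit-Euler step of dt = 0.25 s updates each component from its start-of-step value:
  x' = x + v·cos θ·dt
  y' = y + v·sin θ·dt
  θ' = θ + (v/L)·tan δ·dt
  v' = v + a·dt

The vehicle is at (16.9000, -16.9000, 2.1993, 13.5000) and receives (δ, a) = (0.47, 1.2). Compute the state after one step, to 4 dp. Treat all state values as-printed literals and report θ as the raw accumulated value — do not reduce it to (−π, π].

x' = 16.9000 + 13.5000·cos(2.1993)·0.25 = 14.9157
y' = -16.9000 + 13.5000·sin(2.1993)·0.25 = -14.1699
θ' = 2.1993 + (13.5000/3.0)·tan(0.47)·0.25 = 2.7708
v' = 13.5000 + 1.2000·0.25 = 13.8000

(14.9157, -14.1699, 2.7708, 13.8000)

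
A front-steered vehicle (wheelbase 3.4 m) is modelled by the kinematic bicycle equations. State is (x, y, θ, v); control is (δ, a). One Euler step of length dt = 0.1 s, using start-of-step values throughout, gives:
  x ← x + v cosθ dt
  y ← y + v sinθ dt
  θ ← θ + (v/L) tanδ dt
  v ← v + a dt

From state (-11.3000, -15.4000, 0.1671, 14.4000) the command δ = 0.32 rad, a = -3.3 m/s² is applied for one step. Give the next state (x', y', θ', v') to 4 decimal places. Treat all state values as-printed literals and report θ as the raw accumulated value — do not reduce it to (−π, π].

(-9.8801, -15.1605, 0.3075, 14.0700)

x' = -11.3000 + 14.4000·cos(0.1671)·0.1 = -9.8801
y' = -15.4000 + 14.4000·sin(0.1671)·0.1 = -15.1605
θ' = 0.1671 + (14.4000/3.4)·tan(0.32)·0.1 = 0.3075
v' = 14.4000 − 3.3000·0.1 = 14.0700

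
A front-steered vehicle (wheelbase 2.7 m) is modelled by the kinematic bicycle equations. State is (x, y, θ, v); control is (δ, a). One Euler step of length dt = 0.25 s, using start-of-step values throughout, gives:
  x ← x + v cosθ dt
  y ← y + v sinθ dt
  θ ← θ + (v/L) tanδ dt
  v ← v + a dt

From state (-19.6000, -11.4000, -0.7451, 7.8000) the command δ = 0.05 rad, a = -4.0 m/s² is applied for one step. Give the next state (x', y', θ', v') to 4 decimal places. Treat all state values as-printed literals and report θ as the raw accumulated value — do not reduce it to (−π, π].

x' = -19.6000 + 7.8000·cos(-0.7451)·0.25 = -18.1667
y' = -11.4000 + 7.8000·sin(-0.7451)·0.25 = -12.7222
θ' = -0.7451 + (7.8000/2.7)·tan(0.05)·0.25 = -0.7090
v' = 7.8000 − 4.0000·0.25 = 6.8000

(-18.1667, -12.7222, -0.7090, 6.8000)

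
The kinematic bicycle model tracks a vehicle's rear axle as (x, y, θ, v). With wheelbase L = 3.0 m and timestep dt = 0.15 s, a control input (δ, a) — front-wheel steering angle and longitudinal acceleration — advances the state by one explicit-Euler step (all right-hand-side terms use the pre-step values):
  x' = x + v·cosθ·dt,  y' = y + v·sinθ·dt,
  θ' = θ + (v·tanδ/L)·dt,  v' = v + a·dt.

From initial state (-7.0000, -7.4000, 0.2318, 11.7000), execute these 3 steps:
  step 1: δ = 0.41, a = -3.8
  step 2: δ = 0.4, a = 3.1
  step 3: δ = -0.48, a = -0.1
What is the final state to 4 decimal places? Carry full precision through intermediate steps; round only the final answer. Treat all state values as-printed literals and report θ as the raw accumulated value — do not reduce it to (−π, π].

(-2.5098, -5.0683, 0.4195, 11.5800)

after step 1 (δ=0.41, a=-3.8): (-5.291938, -6.996824, 0.486059, 11.130000)
after step 2 (δ=0.4, a=3.1): (-3.815799, -6.216925, 0.721344, 11.595000)
after step 3 (δ=-0.48, a=-0.1): (-2.509763, -5.068335, 0.419520, 11.580000)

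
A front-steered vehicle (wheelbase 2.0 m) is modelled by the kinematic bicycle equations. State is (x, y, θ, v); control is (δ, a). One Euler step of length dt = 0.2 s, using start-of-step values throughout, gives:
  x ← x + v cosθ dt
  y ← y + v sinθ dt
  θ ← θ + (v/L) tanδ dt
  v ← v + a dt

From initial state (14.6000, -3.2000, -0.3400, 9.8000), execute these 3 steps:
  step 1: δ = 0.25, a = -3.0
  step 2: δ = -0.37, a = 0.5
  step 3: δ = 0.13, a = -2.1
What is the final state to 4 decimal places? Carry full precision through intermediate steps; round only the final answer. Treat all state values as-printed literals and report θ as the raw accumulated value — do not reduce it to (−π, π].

(19.9580, -4.8219, -0.3250, 8.8800)

after step 1 (δ=0.25, a=-3.0): (16.447799, -3.853635, -0.089765, 9.200000)
after step 2 (δ=-0.37, a=0.5): (18.280391, -4.018580, -0.446599, 9.300000)
after step 3 (δ=0.13, a=-2.1): (19.957964, -4.821916, -0.325013, 8.880000)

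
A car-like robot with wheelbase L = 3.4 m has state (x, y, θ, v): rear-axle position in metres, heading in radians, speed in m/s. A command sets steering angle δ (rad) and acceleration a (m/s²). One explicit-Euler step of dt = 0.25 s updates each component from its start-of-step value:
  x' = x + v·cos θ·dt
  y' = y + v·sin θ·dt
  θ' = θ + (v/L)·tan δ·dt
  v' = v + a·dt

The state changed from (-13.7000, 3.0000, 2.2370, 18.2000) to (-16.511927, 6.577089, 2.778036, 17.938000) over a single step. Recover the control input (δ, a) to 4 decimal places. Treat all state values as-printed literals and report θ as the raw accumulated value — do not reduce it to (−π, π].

a = (v'−v)/dt = (-0.262000)/0.25 = -1.0480
Δθ = θ'−θ = 0.541036;  (v·dt/L) = 18.2000·0.25/3.4 = 1.338235
tan δ = Δθ·L/(v·dt) = 0.404291  →  δ = 0.3842

δ = 0.3842, a = -1.0480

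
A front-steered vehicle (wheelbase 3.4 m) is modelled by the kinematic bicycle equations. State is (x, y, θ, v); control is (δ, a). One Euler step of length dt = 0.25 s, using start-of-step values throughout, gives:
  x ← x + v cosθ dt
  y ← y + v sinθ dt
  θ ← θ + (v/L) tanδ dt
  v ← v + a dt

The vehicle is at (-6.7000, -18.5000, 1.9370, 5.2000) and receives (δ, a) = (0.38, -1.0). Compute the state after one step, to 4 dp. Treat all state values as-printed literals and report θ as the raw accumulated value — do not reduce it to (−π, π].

(-7.1655, -17.2862, 2.0897, 4.9500)

x' = -6.7000 + 5.2000·cos(1.9370)·0.25 = -7.1655
y' = -18.5000 + 5.2000·sin(1.9370)·0.25 = -17.2862
θ' = 1.9370 + (5.2000/3.4)·tan(0.38)·0.25 = 2.0897
v' = 5.2000 − 1.0000·0.25 = 4.9500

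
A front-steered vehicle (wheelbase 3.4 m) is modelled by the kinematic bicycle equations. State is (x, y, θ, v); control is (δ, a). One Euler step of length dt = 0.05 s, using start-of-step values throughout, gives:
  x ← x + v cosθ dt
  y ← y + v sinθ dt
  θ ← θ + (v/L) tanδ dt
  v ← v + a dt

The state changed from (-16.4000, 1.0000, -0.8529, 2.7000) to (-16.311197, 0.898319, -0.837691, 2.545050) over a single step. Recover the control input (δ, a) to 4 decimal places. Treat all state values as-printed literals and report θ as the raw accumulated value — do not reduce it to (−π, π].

a = (v'−v)/dt = (-0.154950)/0.05 = -3.0990
Δθ = θ'−θ = 0.015209;  (v·dt/L) = 2.7000·0.05/3.4 = 0.039706
tan δ = Δθ·L/(v·dt) = 0.383041  →  δ = 0.3658

δ = 0.3658, a = -3.0990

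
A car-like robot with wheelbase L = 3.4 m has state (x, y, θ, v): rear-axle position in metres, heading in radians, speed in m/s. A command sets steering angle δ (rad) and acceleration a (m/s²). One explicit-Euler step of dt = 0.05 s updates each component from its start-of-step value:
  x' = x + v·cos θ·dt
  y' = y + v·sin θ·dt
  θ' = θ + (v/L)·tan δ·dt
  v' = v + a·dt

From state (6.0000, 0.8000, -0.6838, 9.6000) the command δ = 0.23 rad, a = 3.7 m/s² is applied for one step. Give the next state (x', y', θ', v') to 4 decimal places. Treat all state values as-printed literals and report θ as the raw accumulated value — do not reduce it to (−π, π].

(6.3721, 0.4968, -0.6507, 9.7850)

x' = 6.0000 + 9.6000·cos(-0.6838)·0.05 = 6.3721
y' = 0.8000 + 9.6000·sin(-0.6838)·0.05 = 0.4968
θ' = -0.6838 + (9.6000/3.4)·tan(0.23)·0.05 = -0.6507
v' = 9.6000 + 3.7000·0.05 = 9.7850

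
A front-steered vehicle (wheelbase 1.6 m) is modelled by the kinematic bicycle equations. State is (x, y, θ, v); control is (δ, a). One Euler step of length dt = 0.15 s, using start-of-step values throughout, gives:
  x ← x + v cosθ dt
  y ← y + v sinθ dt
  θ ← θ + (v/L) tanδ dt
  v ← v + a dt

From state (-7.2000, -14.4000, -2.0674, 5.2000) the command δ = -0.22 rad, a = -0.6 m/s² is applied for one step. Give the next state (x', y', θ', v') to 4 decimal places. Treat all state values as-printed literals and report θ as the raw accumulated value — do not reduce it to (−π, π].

(-7.5716, -15.0858, -2.1764, 5.1100)

x' = -7.2000 + 5.2000·cos(-2.0674)·0.15 = -7.5716
y' = -14.4000 + 5.2000·sin(-2.0674)·0.15 = -15.0858
θ' = -2.0674 + (5.2000/1.6)·tan(-0.22)·0.15 = -2.1764
v' = 5.2000 − 0.6000·0.15 = 5.1100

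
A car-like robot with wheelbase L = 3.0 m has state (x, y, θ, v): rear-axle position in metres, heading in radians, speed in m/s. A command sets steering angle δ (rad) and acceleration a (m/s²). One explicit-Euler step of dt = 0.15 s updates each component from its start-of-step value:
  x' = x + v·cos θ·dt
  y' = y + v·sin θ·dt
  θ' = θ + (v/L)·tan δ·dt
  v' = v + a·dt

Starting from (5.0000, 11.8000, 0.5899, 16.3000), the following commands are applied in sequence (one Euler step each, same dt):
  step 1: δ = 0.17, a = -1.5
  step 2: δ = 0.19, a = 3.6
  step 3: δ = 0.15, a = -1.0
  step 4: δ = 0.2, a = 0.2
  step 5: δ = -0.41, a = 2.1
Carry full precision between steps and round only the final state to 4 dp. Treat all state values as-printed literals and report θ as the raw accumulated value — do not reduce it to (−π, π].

after step 1 (δ=0.17, a=-1.5): (7.031786, 13.160100, 0.729800, 16.075000)
after step 2 (δ=0.19, a=3.6): (8.828909, 14.767730, 0.884377, 16.615000)
after step 3 (δ=0.15, a=-1.0): (10.408425, 16.695537, 1.009933, 16.465000)
after step 4 (δ=0.2, a=0.2): (11.722128, 18.786912, 1.176814, 16.495000)
after step 5 (δ=-0.41, a=2.1): (12.671915, 21.071604, 0.818352, 16.810000)

(12.6719, 21.0716, 0.8184, 16.8100)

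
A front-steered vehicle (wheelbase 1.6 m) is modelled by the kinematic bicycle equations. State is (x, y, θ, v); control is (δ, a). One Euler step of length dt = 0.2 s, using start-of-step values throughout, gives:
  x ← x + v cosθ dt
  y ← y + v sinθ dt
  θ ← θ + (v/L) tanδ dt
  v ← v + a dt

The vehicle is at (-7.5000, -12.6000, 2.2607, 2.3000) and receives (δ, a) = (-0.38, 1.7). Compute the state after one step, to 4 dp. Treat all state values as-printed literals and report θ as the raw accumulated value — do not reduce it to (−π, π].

x' = -7.5000 + 2.3000·cos(2.2607)·0.2 = -7.7928
y' = -12.6000 + 2.3000·sin(2.2607)·0.2 = -12.2452
θ' = 2.2607 + (2.3000/1.6)·tan(-0.38)·0.2 = 2.1459
v' = 2.3000 + 1.7000·0.2 = 2.6400

(-7.7928, -12.2452, 2.1459, 2.6400)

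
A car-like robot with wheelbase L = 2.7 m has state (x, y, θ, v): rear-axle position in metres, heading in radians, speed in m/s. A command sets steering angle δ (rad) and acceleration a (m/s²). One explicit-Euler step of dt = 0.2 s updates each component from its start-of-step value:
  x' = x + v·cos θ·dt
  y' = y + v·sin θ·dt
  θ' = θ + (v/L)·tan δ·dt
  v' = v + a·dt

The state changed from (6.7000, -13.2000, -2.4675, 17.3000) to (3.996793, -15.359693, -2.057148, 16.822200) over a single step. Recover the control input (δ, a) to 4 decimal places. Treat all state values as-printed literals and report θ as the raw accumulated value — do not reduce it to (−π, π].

a = (v'−v)/dt = (-0.477800)/0.2 = -2.3890
Δθ = θ'−θ = 0.410352;  (v·dt/L) = 17.3000·0.2/2.7 = 1.281481
tan δ = Δθ·L/(v·dt) = 0.320217  →  δ = 0.3099

δ = 0.3099, a = -2.3890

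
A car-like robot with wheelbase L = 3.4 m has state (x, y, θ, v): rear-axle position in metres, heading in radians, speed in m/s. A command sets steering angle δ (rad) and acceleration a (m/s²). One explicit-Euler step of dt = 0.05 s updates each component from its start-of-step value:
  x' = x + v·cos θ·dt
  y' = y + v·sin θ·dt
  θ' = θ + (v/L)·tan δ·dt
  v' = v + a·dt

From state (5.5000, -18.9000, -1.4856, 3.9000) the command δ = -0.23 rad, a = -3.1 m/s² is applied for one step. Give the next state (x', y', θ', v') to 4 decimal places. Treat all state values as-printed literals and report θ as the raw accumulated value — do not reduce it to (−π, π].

x' = 5.5000 + 3.9000·cos(-1.4856)·0.05 = 5.5166
y' = -18.9000 + 3.9000·sin(-1.4856)·0.05 = -19.0943
θ' = -1.4856 + (3.9000/3.4)·tan(-0.23)·0.05 = -1.4990
v' = 3.9000 − 3.1000·0.05 = 3.7450

(5.5166, -19.0943, -1.4990, 3.7450)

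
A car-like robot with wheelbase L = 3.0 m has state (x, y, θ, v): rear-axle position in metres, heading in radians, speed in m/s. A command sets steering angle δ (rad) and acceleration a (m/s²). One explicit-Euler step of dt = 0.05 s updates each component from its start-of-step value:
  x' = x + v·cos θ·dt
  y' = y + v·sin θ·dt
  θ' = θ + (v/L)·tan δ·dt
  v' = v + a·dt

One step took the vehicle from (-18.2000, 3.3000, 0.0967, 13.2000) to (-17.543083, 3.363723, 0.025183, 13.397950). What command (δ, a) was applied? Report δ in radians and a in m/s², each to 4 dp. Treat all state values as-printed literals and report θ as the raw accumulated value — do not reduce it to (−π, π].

a = (v'−v)/dt = (0.197950)/0.05 = 3.9590
Δθ = θ'−θ = -0.071517;  (v·dt/L) = 13.2000·0.05/3.0 = 0.220000
tan δ = Δθ·L/(v·dt) = -0.325077  →  δ = -0.3143

δ = -0.3143, a = 3.9590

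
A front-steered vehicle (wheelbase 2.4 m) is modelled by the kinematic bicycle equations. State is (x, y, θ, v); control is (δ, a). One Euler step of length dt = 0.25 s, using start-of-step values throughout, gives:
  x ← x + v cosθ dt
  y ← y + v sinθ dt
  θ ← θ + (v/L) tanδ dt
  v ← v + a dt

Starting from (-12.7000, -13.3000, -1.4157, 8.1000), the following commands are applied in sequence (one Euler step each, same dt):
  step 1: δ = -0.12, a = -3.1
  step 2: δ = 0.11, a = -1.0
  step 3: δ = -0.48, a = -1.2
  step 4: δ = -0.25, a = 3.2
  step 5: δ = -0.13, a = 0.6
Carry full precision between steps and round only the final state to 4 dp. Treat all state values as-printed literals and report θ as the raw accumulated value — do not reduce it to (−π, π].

after step 1 (δ=-0.12, a=-3.1): (-12.387188, -15.300693, -1.517439, 7.325000)
after step 2 (δ=0.11, a=-1.0): (-12.289523, -17.129337, -1.433166, 7.075000)
after step 3 (δ=-0.48, a=-1.2): (-12.046858, -18.881362, -1.816846, 6.775000)
after step 4 (δ=-0.25, a=3.2): (-12.459412, -20.524100, -1.997048, 7.575000)
after step 5 (δ=-0.13, a=0.6): (-13.242403, -22.248401, -2.100208, 7.725000)

(-13.2424, -22.2484, -2.1002, 7.7250)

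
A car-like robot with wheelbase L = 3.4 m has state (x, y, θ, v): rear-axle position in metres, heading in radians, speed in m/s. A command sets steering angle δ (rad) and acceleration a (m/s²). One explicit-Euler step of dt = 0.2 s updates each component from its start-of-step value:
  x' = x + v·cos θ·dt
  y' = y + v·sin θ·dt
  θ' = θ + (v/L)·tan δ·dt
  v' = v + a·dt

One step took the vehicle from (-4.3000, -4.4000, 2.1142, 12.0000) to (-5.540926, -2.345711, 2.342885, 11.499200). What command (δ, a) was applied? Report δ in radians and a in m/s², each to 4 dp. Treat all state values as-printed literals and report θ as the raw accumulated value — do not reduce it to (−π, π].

δ = 0.3133, a = -2.5040

a = (v'−v)/dt = (-0.500800)/0.2 = -2.5040
Δθ = θ'−θ = 0.228685;  (v·dt/L) = 12.0000·0.2/3.4 = 0.705882
tan δ = Δθ·L/(v·dt) = 0.323970  →  δ = 0.3133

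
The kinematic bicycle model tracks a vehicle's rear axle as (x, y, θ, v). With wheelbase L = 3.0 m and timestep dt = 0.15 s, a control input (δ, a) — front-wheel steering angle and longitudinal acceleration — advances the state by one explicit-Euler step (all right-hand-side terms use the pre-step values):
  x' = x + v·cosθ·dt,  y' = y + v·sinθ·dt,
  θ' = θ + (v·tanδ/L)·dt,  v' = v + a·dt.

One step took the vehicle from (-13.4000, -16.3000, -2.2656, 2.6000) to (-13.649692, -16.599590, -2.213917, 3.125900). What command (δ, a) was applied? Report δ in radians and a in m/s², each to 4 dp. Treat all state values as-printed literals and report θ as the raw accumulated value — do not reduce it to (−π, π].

a = (v'−v)/dt = (0.525900)/0.15 = 3.5060
Δθ = θ'−θ = 0.051683;  (v·dt/L) = 2.6000·0.15/3.0 = 0.130000
tan δ = Δθ·L/(v·dt) = 0.397562  →  δ = 0.3784

δ = 0.3784, a = 3.5060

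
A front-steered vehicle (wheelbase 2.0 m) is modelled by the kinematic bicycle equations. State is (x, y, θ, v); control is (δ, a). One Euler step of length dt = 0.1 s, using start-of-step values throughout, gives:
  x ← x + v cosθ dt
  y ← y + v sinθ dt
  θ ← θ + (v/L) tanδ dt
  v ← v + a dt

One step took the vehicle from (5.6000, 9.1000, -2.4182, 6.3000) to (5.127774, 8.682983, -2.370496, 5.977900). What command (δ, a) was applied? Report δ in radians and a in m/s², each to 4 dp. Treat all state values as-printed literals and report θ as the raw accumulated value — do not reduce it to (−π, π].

δ = 0.1503, a = -3.2210

a = (v'−v)/dt = (-0.322100)/0.1 = -3.2210
Δθ = θ'−θ = 0.047704;  (v·dt/L) = 6.3000·0.1/2.0 = 0.315000
tan δ = Δθ·L/(v·dt) = 0.151441  →  δ = 0.1503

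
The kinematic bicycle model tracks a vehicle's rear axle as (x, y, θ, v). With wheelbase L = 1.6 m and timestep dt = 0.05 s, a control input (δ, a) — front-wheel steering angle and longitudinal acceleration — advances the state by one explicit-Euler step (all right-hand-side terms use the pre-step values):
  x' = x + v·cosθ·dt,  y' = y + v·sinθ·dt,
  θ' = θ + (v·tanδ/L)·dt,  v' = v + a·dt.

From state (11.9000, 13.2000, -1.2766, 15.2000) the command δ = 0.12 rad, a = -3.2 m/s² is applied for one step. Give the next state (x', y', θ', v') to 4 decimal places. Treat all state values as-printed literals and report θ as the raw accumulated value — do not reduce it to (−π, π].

(12.1204, 12.4727, -1.2193, 15.0400)

x' = 11.9000 + 15.2000·cos(-1.2766)·0.05 = 12.1204
y' = 13.2000 + 15.2000·sin(-1.2766)·0.05 = 12.4727
θ' = -1.2766 + (15.2000/1.6)·tan(0.12)·0.05 = -1.2193
v' = 15.2000 − 3.2000·0.05 = 15.0400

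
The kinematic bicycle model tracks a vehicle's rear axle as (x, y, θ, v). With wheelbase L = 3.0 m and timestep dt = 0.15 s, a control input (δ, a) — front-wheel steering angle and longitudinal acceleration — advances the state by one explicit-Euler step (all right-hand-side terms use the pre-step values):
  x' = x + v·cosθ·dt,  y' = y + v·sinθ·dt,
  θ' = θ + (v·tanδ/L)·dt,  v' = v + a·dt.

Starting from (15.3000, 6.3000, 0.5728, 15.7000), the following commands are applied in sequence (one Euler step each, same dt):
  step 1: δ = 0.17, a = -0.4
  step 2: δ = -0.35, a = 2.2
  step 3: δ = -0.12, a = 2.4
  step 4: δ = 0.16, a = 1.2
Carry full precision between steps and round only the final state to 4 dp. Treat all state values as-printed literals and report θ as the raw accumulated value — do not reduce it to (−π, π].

after step 1 (δ=0.17, a=-0.4): (17.279111, 7.576380, 0.707551, 15.640000)
after step 2 (δ=-0.35, a=2.2): (19.061968, 9.101220, 0.422098, 15.970000)
after step 3 (δ=-0.12, a=2.4): (21.247218, 10.082597, 0.325816, 16.330000)
after step 4 (δ=0.16, a=1.2): (23.567850, 10.866637, 0.457582, 16.510000)

(23.5678, 10.8666, 0.4576, 16.5100)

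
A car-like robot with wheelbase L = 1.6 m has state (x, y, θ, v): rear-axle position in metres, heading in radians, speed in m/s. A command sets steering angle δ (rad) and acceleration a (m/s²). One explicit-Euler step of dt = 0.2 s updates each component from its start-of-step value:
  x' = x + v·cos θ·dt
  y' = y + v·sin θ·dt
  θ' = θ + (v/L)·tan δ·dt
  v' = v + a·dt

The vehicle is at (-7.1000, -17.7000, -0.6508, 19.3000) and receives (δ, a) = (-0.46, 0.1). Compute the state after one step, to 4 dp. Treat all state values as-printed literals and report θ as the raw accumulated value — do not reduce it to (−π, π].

x' = -7.1000 + 19.3000·cos(-0.6508)·0.2 = -4.0290
y' = -17.7000 + 19.3000·sin(-0.6508)·0.2 = -20.0385
θ' = -0.6508 + (19.3000/1.6)·tan(-0.46)·0.2 = -1.8461
v' = 19.3000 + 0.1000·0.2 = 19.3200

(-4.0290, -20.0385, -1.8461, 19.3200)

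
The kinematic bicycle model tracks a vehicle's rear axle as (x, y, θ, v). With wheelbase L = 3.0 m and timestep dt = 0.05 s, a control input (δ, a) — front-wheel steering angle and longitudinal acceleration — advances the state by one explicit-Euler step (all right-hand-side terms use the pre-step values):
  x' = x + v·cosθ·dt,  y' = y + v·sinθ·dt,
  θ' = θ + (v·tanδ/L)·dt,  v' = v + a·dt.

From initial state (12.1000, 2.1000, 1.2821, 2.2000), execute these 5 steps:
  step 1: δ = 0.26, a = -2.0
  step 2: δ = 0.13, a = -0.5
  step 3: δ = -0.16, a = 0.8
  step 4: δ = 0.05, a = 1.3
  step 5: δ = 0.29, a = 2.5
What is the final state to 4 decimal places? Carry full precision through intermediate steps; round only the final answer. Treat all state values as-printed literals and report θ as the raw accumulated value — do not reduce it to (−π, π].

after step 1 (δ=0.26, a=-2.0): (12.131317, 2.205448, 1.291854, 2.100000)
after step 2 (δ=0.13, a=-0.5): (12.160228, 2.306389, 1.296430, 2.075000)
after step 3 (δ=-0.16, a=0.8): (12.188338, 2.406259, 1.290849, 2.115000)
after step 4 (δ=0.05, a=1.3): (12.217557, 2.507892, 1.292613, 2.180000)
after step 5 (δ=0.29, a=2.5): (12.247489, 2.612701, 1.303455, 2.305000)

(12.2475, 2.6127, 1.3035, 2.3050)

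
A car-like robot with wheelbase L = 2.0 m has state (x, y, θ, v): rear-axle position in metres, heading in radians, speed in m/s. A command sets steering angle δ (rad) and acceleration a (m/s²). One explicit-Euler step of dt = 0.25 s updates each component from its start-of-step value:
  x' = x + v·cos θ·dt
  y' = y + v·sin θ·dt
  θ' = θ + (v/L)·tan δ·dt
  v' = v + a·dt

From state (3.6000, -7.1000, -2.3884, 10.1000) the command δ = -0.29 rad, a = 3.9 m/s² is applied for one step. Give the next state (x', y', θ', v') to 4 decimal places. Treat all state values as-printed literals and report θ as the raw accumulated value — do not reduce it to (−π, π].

(1.7580, -8.8270, -2.7651, 11.0750)

x' = 3.6000 + 10.1000·cos(-2.3884)·0.25 = 1.7580
y' = -7.1000 + 10.1000·sin(-2.3884)·0.25 = -8.8270
θ' = -2.3884 + (10.1000/2.0)·tan(-0.29)·0.25 = -2.7651
v' = 10.1000 + 3.9000·0.25 = 11.0750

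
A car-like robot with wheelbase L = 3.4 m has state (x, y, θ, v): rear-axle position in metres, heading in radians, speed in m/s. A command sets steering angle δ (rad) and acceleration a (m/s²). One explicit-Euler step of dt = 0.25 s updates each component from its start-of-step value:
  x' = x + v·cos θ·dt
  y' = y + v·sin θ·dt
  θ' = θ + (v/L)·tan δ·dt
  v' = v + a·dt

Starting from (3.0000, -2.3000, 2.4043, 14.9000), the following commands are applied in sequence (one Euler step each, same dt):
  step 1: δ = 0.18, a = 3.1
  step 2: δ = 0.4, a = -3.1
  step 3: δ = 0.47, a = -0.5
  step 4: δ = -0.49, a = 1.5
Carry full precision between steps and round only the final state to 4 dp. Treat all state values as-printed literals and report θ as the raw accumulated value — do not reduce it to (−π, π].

(-10.0742, 0.6106, 3.0680, 15.1500)

after step 1 (δ=0.18, a=3.1): (0.242415, 0.204266, 2.603664, 15.675000)
after step 2 (δ=0.4, a=-3.1): (-3.122897, 2.212071, 3.090964, 14.900000)
after step 3 (δ=0.47, a=-0.5): (-6.843124, 2.400582, 3.647485, 14.775000)
after step 4 (δ=-0.49, a=1.5): (-10.074203, 0.610633, 3.068014, 15.150000)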